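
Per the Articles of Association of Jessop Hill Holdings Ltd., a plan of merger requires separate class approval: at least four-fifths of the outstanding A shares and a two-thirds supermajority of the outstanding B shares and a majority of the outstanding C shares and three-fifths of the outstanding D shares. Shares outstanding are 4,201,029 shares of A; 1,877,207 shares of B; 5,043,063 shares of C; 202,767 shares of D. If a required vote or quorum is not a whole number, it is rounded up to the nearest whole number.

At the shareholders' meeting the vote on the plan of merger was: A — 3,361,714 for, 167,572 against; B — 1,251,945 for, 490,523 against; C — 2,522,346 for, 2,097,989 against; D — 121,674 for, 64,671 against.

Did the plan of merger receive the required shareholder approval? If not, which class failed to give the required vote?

Approved — every class gave the required vote.

A: 4/5 of 4201029 = 3360823.20, rounded up to 3360824; 3,360,824 required, 3,361,714 in favor — approved.
B: 2/3 of 1877207 = 1251471.33, rounded up to 1251472; 1,251,472 required, 1,251,945 in favor — approved.
C: a majority of 5043063 is 2521532; 2,521,532 required, 2,522,346 in favor — approved.
D: 3/5 of 202767 = 121660.20, rounded up to 121661; 121,661 required, 121,674 in favor — approved.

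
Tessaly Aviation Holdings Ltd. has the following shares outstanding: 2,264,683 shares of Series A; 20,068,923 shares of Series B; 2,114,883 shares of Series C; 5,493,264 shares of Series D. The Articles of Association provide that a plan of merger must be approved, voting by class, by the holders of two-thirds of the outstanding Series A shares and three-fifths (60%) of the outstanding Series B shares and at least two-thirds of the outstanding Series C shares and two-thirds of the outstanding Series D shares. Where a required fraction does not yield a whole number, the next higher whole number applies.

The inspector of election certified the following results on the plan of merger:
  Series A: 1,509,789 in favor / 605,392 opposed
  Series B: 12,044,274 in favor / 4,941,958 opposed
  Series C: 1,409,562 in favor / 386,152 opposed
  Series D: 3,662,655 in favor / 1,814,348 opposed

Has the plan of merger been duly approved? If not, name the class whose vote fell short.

Series A: 2/3 of 2264683 = 1509788.67, rounded up to 1509789; 1,509,789 required, 1,509,789 in favor — approved.
Series B: 3/5 of 20068923 = 12041353.80, rounded up to 12041354; 12,041,354 required, 12,044,274 in favor — approved.
Series C: 2/3 of 2114883 = 1409922; 1,409,922 required, 1,409,562 in favor — not approved.
Series D: 2/3 of 5493264 = 3662176; 3,662,176 required, 3,662,655 in favor — approved.

Not approved — the Series C shares did not give the required vote.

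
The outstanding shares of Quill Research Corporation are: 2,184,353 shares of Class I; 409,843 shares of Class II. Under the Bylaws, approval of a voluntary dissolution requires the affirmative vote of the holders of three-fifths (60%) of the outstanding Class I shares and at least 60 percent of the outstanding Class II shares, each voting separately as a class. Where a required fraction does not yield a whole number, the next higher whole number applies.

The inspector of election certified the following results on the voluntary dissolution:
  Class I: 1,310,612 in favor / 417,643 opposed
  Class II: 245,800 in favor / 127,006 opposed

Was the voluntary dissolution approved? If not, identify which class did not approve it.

Not approved — the Class II shares did not give the required vote.

Class I: 3/5 of 2184353 = 1310611.80, rounded up to 1310612; 1,310,612 required, 1,310,612 in favor — approved.
Class II: 3/5 of 409843 = 245905.80, rounded up to 245906; 245,906 required, 245,800 in favor — not approved.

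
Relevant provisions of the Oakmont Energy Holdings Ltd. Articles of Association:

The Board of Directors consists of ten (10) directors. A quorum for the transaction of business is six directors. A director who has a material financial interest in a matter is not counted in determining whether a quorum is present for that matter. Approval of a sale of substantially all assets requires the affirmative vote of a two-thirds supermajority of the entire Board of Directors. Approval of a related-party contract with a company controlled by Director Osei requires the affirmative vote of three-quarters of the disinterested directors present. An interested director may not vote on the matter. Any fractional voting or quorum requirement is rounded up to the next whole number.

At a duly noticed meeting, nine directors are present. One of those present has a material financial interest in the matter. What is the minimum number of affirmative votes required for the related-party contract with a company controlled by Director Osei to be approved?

6

The related-party contract with a company controlled by Director Osei requires three-fourths of the disinterested directors present (9 − 1 = 8).
3/4 of 8 = 6.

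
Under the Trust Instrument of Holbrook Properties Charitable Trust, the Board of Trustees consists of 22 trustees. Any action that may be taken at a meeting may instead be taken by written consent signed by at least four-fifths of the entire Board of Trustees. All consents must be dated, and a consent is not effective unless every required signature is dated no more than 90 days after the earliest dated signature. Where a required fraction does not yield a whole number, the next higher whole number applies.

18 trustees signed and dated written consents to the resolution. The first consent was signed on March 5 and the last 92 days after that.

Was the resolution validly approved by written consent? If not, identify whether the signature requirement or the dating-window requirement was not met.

Signatures required: at least four-fifths of 22 — 4/5 of 22 = 17.60, rounded up to 18, so 18 needed; 18 signed. Sufficient.
Dating window: the latest signature is 92 days after the earliest; the limit is 90 days. Outside the window.

Not effective — dating-window requirement not satisfied.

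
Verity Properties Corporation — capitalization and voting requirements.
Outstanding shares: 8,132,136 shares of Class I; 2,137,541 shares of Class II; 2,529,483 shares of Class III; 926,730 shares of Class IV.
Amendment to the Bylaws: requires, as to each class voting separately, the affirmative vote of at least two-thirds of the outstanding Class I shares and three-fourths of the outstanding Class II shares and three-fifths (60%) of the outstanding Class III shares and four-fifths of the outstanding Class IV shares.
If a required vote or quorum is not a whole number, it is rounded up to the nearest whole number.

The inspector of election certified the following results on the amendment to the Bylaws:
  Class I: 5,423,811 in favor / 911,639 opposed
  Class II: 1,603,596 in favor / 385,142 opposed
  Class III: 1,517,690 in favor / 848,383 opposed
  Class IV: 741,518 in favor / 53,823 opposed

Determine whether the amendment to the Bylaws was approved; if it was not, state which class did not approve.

Class I: 2/3 of 8132136 = 5421424; 5,421,424 required, 5,423,811 in favor — approved.
Class II: 3/4 of 2137541 = 1603155.75, rounded up to 1603156; 1,603,156 required, 1,603,596 in favor — approved.
Class III: 3/5 of 2529483 = 1517689.80, rounded up to 1517690; 1,517,690 required, 1,517,690 in favor — approved.
Class IV: 4/5 of 926730 = 741384; 741,384 required, 741,518 in favor — approved.

Approved — every class gave the required vote.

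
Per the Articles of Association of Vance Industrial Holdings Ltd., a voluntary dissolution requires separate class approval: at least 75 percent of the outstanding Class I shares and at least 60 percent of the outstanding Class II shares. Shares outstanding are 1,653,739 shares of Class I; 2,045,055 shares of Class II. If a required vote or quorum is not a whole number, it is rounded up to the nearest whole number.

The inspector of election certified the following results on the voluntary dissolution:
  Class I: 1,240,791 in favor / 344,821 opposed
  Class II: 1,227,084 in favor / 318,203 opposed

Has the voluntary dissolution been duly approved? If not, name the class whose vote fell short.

Approved — every class gave the required vote.

Class I: 3/4 of 1653739 = 1240304.25, rounded up to 1240305; 1,240,305 required, 1,240,791 in favor — approved.
Class II: 3/5 of 2045055 = 1227033; 1,227,033 required, 1,227,084 in favor — approved.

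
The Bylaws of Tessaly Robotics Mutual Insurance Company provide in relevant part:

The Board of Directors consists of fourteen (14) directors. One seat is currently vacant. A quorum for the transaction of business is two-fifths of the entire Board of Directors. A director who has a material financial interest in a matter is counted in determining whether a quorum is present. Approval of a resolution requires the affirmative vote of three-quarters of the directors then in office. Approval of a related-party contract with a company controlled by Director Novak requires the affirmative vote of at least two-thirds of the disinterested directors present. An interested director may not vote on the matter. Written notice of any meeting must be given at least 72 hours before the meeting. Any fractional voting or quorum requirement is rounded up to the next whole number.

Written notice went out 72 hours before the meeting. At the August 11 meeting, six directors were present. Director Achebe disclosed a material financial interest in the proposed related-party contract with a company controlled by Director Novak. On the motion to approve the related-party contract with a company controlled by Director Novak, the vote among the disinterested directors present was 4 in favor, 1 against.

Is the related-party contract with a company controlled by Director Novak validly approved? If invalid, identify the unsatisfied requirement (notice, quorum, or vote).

Notice: 72 hours given; 72 required (72 ≥ 72). Satisfied.
Quorum: 6 present (interested directors count toward quorum); quorum is 6. Satisfied.
Vote: the related-party contract with a company controlled by Director Novak requires two-thirds of the disinterested directors present (6 − 1 = 5). 2/3 of 5 = 3.33, rounded up to 4, so 4 affirmative votes are needed; 4 voted in favor. Satisfied.

Valid — all requirements satisfied.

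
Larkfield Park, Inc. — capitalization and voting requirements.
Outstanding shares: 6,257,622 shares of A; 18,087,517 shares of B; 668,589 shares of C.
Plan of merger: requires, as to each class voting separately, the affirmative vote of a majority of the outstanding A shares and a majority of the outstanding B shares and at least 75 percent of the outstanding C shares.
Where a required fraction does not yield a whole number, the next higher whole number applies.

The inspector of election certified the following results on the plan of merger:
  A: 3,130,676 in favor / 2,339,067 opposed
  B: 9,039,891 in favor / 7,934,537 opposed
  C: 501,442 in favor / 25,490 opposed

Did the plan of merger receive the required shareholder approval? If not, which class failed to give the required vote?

Not approved — the B shares did not give the required vote.

A: a majority of 6257622 is 3128812; 3,128,812 required, 3,130,676 in favor — approved.
B: a majority of 18087517 is 9043759; 9,043,759 required, 9,039,891 in favor — not approved.
C: 3/4 of 668589 = 501441.75, rounded up to 501442; 501,442 required, 501,442 in favor — approved.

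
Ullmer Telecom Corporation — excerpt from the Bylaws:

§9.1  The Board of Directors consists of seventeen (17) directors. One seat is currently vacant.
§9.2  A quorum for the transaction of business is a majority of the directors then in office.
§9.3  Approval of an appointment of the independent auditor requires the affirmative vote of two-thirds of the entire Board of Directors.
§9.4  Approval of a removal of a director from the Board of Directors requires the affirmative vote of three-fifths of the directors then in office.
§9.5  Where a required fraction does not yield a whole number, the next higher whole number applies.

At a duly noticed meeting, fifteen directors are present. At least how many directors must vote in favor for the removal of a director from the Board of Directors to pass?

10

The removal of a director from the Board of Directors requires three-fifths of the directors then in office (16).
3/5 of 16 = 9.60, rounded up to 10.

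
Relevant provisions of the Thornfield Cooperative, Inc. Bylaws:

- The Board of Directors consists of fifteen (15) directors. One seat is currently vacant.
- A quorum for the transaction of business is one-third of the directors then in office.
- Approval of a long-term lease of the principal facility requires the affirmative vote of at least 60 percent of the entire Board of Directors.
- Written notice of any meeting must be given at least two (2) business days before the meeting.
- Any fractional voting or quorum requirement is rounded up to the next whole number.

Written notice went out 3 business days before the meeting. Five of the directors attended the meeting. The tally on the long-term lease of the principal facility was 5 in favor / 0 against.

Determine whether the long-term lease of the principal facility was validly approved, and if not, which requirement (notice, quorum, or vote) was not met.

Invalid — vote requirement not satisfied.

Notice: 3 business days given; 2 required (3 ≥ 2). Satisfied.
Quorum: 5 present; quorum is 5. Satisfied.
Vote: the long-term lease of the principal facility requires three-fifths of the entire Board of Directors (15). 3/5 of 15 = 9, so 9 affirmative votes are needed; 5 voted in favor. Not satisfied.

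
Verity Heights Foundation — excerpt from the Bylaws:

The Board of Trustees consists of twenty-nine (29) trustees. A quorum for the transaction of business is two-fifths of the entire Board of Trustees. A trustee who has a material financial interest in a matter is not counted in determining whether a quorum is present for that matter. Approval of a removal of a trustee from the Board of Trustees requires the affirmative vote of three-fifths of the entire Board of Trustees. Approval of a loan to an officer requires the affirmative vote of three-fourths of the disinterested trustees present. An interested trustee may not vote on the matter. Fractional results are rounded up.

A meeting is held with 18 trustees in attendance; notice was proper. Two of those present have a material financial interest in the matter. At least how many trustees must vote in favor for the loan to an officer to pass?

The loan to an officer requires three-fourths of the disinterested trustees present (18 − 2 = 16).
3/4 of 16 = 12.

12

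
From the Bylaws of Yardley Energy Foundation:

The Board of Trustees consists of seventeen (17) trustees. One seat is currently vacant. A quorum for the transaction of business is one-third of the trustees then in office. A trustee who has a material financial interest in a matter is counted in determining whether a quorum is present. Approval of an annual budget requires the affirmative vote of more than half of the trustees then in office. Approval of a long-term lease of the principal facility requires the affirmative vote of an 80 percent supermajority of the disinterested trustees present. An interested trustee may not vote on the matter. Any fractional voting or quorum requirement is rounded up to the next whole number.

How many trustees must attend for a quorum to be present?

6

1/3 of 16 = 5.33, rounded up to 6.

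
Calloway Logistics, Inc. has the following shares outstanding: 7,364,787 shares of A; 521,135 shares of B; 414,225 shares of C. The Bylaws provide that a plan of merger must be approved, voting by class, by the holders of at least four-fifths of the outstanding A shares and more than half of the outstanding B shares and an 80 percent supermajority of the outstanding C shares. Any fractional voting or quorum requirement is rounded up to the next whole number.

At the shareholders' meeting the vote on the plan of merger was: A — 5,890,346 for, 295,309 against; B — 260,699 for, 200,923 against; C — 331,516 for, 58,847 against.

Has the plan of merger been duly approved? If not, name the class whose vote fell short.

Not approved — the A shares did not give the required vote.

A: 4/5 of 7364787 = 5891829.60, rounded up to 5891830; 5,891,830 required, 5,890,346 in favor — not approved.
B: a majority of 521135 is 260568; 260,568 required, 260,699 in favor — approved.
C: 4/5 of 414225 = 331380; 331,380 required, 331,516 in favor — approved.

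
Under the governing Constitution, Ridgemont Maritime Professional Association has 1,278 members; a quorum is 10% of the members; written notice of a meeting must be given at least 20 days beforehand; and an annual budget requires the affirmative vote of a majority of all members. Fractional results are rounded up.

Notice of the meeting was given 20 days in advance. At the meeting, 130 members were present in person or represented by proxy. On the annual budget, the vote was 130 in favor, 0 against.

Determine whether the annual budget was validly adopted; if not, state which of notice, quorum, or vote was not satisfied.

Invalid — vote requirement not satisfied.

Notice: 20 days given; 20 required. Satisfied.
Quorum: 10% of 1,278 = 127.80, rounded up to 128; 130 present. Satisfied.
Vote: requires a majority of all members (1,278); a majority of 1278 is 640, so 640 needed; 130 in favor. Not satisfied.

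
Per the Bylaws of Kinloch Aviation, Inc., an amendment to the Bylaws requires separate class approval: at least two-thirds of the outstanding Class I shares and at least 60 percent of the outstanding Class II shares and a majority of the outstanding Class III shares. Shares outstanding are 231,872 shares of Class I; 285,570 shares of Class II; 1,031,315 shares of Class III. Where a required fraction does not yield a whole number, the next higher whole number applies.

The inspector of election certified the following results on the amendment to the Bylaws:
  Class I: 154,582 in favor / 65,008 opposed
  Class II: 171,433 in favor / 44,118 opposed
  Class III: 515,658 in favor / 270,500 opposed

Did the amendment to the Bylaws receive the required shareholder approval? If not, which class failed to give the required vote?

Class I: 2/3 of 231872 = 154581.33, rounded up to 154582; 154,582 required, 154,582 in favor — approved.
Class II: 3/5 of 285570 = 171342; 171,342 required, 171,433 in favor — approved.
Class III: a majority of 1031315 is 515658; 515,658 required, 515,658 in favor — approved.

Approved — every class gave the required vote.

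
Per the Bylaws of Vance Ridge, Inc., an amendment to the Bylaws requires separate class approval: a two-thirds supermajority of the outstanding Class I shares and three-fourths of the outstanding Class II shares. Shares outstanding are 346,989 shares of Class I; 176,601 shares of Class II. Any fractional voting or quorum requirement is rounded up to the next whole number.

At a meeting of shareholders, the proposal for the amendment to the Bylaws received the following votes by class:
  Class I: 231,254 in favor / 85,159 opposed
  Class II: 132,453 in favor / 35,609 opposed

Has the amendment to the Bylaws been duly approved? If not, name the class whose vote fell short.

Not approved — the Class I shares did not give the required vote.

Class I: 2/3 of 346989 = 231326; 231,326 required, 231,254 in favor — not approved.
Class II: 3/4 of 176601 = 132450.75, rounded up to 132451; 132,451 required, 132,453 in favor — approved.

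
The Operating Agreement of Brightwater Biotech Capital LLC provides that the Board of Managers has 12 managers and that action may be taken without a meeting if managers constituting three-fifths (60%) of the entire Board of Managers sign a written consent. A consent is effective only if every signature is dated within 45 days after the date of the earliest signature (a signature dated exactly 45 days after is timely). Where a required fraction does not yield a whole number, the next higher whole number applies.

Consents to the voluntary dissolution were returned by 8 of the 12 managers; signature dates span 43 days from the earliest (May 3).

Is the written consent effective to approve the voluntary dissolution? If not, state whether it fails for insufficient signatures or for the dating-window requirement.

Signatures required: three-fifths (60%) of 12 — 3/5 of 12 = 7.20, rounded up to 8, so 8 needed; 8 signed. Sufficient.
Dating window: the latest signature is 43 days after the earliest; the limit is 45 days. Within the window.

Effective — both the signature and dating-window requirements are satisfied.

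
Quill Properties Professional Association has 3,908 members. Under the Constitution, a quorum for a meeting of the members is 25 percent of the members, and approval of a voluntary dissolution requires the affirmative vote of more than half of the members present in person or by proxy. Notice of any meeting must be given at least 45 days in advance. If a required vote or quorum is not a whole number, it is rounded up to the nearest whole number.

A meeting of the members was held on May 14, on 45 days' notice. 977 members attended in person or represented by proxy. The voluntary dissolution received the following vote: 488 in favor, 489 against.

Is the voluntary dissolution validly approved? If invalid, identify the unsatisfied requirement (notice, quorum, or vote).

Notice: 45 days given; 45 required. Satisfied.
Quorum: 25% of 3,908 = 977; 977 present. Satisfied.
Vote: requires a majority of those present (977); a majority of 977 is 489, so 489 needed; 488 in favor. Not satisfied.

Invalid — vote requirement not satisfied.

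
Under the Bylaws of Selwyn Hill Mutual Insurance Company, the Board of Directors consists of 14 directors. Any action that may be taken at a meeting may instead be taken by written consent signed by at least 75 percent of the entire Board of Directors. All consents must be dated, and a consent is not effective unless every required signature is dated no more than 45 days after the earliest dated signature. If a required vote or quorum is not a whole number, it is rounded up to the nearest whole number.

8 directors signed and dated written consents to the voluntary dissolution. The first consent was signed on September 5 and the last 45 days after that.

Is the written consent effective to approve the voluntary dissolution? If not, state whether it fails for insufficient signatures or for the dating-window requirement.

Not effective — insufficient signatures.

Signatures required: at least 75 percent of 14 — 3/4 of 14 = 10.50, rounded up to 11, so 11 needed; 8 signed. Insufficient.
Dating window: the latest signature is 45 days after the earliest; the limit is 45 days. Within the window.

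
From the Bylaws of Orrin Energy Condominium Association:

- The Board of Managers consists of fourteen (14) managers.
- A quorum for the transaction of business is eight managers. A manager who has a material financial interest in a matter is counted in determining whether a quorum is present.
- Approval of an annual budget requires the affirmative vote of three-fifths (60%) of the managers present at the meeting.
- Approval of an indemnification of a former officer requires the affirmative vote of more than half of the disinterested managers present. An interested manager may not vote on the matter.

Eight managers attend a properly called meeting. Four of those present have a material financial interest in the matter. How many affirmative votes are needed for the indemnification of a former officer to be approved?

3

The indemnification of a former officer requires a majority of the disinterested managers present (8 − 4 = 4).
A majority of 4 is 3.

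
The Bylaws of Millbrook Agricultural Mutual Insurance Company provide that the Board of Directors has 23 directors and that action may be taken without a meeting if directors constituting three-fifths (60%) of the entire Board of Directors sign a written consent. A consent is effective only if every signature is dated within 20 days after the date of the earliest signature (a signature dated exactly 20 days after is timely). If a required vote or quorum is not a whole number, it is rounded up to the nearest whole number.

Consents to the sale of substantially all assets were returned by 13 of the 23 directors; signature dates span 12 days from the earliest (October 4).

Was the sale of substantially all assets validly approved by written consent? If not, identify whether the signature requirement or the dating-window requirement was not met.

Not effective — insufficient signatures.

Signatures required: three-fifths (60%) of 23 — 3/5 of 23 = 13.80, rounded up to 14, so 14 needed; 13 signed. Insufficient.
Dating window: the latest signature is 12 days after the earliest; the limit is 20 days. Within the window.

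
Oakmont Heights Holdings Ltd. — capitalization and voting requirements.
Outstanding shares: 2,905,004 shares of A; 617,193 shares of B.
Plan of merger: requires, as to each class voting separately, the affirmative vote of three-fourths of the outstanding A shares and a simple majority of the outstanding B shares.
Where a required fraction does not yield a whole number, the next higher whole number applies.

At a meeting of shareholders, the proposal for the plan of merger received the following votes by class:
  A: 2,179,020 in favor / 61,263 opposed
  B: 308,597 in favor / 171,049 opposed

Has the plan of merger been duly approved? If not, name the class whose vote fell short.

Approved — every class gave the required vote.

A: 3/4 of 2905004 = 2178753; 2,178,753 required, 2,179,020 in favor — approved.
B: a majority of 617193 is 308597; 308,597 required, 308,597 in favor — approved.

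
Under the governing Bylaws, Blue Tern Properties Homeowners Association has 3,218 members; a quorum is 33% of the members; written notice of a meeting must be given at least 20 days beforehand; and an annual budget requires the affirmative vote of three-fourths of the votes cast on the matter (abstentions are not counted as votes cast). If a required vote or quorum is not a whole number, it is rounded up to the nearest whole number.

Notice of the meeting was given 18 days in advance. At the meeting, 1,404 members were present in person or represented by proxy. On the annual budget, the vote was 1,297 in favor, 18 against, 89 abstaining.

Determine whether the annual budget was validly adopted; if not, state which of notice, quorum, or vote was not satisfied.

Invalid — notice requirement not satisfied.

Notice: 18 days given; 20 required. Not satisfied.
Quorum: 33% of 3,218 = 1,061.94, rounded up to 1,062; 1,404 present. Satisfied.
Vote: requires three-fourths of the votes cast (1,404 − 89 abstaining = 1,315); 3/4 of 1315 = 986.25, rounded up to 987, so 987 needed; 1,297 in favor. Satisfied.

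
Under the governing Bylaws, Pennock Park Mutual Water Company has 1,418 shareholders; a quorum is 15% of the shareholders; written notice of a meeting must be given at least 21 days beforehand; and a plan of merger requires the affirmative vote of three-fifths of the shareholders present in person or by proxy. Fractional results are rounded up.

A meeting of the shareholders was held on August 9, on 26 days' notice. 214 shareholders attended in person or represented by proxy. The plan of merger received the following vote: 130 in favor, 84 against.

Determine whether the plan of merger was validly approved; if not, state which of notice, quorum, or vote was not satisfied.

Valid — all requirements satisfied.

Notice: 26 days given; 21 required. Satisfied.
Quorum: 15% of 1,418 = 212.70, rounded up to 213; 214 present. Satisfied.
Vote: requires three-fifths of those present (214); 3/5 of 214 = 128.40, rounded up to 129, so 129 needed; 130 in favor. Satisfied.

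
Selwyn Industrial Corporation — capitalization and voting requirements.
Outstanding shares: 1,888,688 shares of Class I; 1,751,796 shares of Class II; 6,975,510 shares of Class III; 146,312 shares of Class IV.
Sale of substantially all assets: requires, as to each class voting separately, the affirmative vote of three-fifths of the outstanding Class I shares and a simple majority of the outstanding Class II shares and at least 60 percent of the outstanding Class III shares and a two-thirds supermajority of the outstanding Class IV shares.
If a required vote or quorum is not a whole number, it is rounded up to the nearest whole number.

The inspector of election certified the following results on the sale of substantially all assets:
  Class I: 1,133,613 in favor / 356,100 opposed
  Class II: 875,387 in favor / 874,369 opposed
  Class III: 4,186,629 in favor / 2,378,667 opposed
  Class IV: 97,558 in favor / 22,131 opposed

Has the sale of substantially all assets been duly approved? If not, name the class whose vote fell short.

Class I: 3/5 of 1888688 = 1133212.80, rounded up to 1133213; 1,133,213 required, 1,133,613 in favor — approved.
Class II: a majority of 1751796 is 875899; 875,899 required, 875,387 in favor — not approved.
Class III: 3/5 of 6975510 = 4185306; 4,185,306 required, 4,186,629 in favor — approved.
Class IV: 2/3 of 146312 = 97541.33, rounded up to 97542; 97,542 required, 97,558 in favor — approved.

Not approved — the Class II shares did not give the required vote.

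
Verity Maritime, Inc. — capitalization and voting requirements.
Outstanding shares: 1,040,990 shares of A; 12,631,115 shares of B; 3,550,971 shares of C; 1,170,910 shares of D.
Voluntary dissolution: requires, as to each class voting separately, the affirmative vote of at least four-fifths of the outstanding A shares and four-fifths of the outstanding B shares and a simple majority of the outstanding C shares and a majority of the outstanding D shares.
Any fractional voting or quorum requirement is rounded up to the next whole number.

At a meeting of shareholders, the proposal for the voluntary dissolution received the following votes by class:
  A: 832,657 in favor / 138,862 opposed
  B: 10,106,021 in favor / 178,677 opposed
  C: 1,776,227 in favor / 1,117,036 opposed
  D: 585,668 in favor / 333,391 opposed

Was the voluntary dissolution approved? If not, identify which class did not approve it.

A: 4/5 of 1040990 = 832792; 832,792 required, 832,657 in favor — not approved.
B: 4/5 of 12631115 = 10104892; 10,104,892 required, 10,106,021 in favor — approved.
C: a majority of 3550971 is 1775486; 1,775,486 required, 1,776,227 in favor — approved.
D: a majority of 1170910 is 585456; 585,456 required, 585,668 in favor — approved.

Not approved — the A shares did not give the required vote.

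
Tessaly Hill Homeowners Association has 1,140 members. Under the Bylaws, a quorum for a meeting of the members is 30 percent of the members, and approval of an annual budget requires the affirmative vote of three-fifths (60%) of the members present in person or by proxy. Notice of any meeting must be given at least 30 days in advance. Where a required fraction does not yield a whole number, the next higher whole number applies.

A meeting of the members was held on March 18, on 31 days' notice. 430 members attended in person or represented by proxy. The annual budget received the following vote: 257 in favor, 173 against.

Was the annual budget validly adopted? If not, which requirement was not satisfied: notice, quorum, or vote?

Invalid — vote requirement not satisfied.

Notice: 31 days given; 30 required. Satisfied.
Quorum: 30% of 1,140 = 342; 430 present. Satisfied.
Vote: requires three-fifths of those present (430); 3/5 of 430 = 258, so 258 needed; 257 in favor. Not satisfied.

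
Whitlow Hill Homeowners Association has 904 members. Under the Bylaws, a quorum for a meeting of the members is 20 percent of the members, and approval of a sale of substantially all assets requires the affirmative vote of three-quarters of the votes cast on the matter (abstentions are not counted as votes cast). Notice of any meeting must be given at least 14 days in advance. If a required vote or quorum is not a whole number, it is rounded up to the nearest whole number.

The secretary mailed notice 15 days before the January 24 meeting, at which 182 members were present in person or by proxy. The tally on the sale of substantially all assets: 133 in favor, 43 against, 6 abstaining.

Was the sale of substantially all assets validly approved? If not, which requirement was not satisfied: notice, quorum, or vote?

Notice: 15 days given; 14 required. Satisfied.
Quorum: 20% of 904 = 180.80, rounded up to 181; 182 present. Satisfied.
Vote: requires three-fourths of the votes cast (182 − 6 abstaining = 176); 3/4 of 176 = 132, so 132 needed; 133 in favor. Satisfied.

Valid — all requirements satisfied.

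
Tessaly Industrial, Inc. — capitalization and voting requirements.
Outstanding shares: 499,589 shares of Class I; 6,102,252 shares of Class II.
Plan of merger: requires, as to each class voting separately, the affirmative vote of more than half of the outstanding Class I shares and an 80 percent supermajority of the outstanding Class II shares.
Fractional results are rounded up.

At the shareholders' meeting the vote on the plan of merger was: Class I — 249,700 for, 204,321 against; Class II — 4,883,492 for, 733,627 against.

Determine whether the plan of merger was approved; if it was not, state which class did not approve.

Not approved — the Class I shares did not give the required vote.

Class I: a majority of 499589 is 249795; 249,795 required, 249,700 in favor — not approved.
Class II: 4/5 of 6102252 = 4881801.60, rounded up to 4881802; 4,881,802 required, 4,883,492 in favor — approved.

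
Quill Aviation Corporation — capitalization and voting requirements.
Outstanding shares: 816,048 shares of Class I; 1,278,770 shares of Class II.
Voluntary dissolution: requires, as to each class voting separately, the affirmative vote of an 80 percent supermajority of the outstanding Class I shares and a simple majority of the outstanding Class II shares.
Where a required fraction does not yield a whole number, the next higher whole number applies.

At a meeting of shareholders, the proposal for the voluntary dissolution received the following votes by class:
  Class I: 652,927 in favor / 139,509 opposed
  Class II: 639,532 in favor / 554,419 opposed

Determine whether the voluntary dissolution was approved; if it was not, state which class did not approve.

Class I: 4/5 of 816048 = 652838.40, rounded up to 652839; 652,839 required, 652,927 in favor — approved.
Class II: a majority of 1278770 is 639386; 639,386 required, 639,532 in favor — approved.

Approved — every class gave the required vote.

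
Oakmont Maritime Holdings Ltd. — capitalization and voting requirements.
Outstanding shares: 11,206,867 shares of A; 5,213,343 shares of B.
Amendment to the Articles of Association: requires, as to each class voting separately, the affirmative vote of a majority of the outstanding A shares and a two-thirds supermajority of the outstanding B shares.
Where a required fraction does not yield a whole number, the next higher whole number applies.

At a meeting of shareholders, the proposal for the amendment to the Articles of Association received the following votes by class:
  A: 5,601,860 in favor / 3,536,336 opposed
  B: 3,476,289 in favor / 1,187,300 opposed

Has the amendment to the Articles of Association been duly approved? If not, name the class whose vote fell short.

A: a majority of 11206867 is 5603434; 5,603,434 required, 5,601,860 in favor — not approved.
B: 2/3 of 5213343 = 3475562; 3,475,562 required, 3,476,289 in favor — approved.

Not approved — the A shares did not give the required vote.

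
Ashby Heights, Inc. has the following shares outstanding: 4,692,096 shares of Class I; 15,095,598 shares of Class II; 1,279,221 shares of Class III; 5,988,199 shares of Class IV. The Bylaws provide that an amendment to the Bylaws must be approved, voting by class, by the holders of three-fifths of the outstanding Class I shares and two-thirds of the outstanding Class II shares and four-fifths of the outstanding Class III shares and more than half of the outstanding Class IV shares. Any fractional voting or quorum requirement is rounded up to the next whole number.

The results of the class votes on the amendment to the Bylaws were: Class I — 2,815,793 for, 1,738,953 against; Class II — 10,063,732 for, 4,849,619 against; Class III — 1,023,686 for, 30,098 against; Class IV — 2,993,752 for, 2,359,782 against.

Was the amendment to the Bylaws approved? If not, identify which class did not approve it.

Class I: 3/5 of 4692096 = 2815257.60, rounded up to 2815258; 2,815,258 required, 2,815,793 in favor — approved.
Class II: 2/3 of 15095598 = 10063732; 10,063,732 required, 10,063,732 in favor — approved.
Class III: 4/5 of 1279221 = 1023376.80, rounded up to 1023377; 1,023,377 required, 1,023,686 in favor — approved.
Class IV: a majority of 5988199 is 2994100; 2,994,100 required, 2,993,752 in favor — not approved.

Not approved — the Class IV shares did not give the required vote.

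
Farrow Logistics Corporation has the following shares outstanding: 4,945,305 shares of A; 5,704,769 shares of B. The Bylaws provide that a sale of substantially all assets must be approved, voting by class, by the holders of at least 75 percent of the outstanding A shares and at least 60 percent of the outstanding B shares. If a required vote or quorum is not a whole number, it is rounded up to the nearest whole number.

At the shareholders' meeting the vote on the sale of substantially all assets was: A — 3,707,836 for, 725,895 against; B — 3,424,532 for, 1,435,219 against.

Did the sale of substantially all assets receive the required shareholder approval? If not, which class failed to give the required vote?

A: 3/4 of 4945305 = 3708978.75, rounded up to 3708979; 3,708,979 required, 3,707,836 in favor — not approved.
B: 3/5 of 5704769 = 3422861.40, rounded up to 3422862; 3,422,862 required, 3,424,532 in favor — approved.

Not approved — the A shares did not give the required vote.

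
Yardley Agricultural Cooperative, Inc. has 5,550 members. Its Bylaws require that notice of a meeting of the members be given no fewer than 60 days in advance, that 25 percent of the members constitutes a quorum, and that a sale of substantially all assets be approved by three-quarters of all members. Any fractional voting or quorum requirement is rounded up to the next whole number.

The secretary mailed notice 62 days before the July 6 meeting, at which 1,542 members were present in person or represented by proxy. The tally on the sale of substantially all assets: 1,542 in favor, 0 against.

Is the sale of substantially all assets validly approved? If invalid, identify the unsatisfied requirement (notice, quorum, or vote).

Invalid — vote requirement not satisfied.

Notice: 62 days given; 60 required. Satisfied.
Quorum: 25% of 5,550 = 1,387.50, rounded up to 1,388; 1,542 present. Satisfied.
Vote: requires three-fourths of all members (5,550); 3/4 of 5550 = 4162.50, rounded up to 4163, so 4,163 needed; 1,542 in favor. Not satisfied.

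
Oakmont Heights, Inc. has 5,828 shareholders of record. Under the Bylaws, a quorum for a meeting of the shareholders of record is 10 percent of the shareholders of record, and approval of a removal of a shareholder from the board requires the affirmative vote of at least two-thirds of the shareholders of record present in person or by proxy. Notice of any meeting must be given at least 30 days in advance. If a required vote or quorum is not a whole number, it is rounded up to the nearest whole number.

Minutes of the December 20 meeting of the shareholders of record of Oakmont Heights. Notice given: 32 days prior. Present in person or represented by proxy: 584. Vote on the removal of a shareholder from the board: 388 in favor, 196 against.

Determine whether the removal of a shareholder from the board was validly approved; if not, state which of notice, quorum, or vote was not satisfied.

Invalid — vote requirement not satisfied.

Notice: 32 days given; 30 required. Satisfied.
Quorum: 10% of 5,828 = 582.80, rounded up to 583; 584 present. Satisfied.
Vote: requires two-thirds of those present (584); 2/3 of 584 = 389.33, rounded up to 390, so 390 needed; 388 in favor. Not satisfied.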